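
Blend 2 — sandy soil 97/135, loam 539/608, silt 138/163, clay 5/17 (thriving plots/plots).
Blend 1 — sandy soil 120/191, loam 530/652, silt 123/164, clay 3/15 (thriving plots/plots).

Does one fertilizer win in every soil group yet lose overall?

No

Sandy soil: Blend 2 97/135 = 71.9%, Blend 1 120/191 = 62.8% → Blend 2
Loam: Blend 2 539/608 = 88.7%, Blend 1 530/652 = 81.3% → Blend 2
Silt: Blend 2 138/163 = 84.7%, Blend 1 123/164 = 75.0% → Blend 2
Clay: Blend 2 5/17 = 29.4%, Blend 1 3/15 = 20.0% → Blend 2
Overall: Blend 2 779/923 = 84.4%, Blend 1 776/1022 = 75.9% → Blend 2
Blend 2 wins overall and in every soil group — no reversal.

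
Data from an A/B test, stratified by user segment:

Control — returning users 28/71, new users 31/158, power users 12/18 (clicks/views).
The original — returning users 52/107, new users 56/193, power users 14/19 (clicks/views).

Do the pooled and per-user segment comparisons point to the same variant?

Yes

Returning users: Control 28/71 = 39.4%, the original 52/107 = 48.6% → the original
New users: Control 31/158 = 19.6%, the original 56/193 = 29.0% → the original
Power users: Control 12/18 = 66.7%, the original 14/19 = 73.7% → the original
Overall: Control 71/247 = 28.7%, the original 122/319 = 38.2% → the original
The original wins overall and in every user group — no reversal.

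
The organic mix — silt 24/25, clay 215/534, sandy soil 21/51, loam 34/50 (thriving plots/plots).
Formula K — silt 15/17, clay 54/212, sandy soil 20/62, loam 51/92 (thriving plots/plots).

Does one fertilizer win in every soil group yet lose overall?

No

Silt: the organic mix 24/25 = 96.0%, Formula K 15/17 = 88.2% → the organic mix
Clay: the organic mix 215/534 = 40.3%, Formula K 54/212 = 25.5% → the organic mix
Sandy soil: the organic mix 21/51 = 41.2%, Formula K 20/62 = 32.3% → the organic mix
Loam: the organic mix 34/50 = 68.0%, Formula K 51/92 = 55.4% → the organic mix
Overall: the organic mix 294/660 = 44.5%, Formula K 140/383 = 36.6% → the organic mix
The organic mix wins overall and in every soil group — no reversal.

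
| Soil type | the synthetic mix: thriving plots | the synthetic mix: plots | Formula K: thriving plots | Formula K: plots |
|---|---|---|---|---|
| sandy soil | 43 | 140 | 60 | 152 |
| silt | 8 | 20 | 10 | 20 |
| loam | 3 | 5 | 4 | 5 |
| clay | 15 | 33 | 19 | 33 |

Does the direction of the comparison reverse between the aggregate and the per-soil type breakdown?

Sandy soil: the synthetic mix 43/140 = 30.7%, Formula K 60/152 = 39.5% → Formula K
Silt: the synthetic mix 8/20 = 40.0%, Formula K 10/20 = 50.0% → Formula K
Loam: the synthetic mix 3/5 = 60.0%, Formula K 4/5 = 80.0% → Formula K
Clay: the synthetic mix 15/33 = 45.5%, Formula K 19/33 = 57.6% → Formula K
Overall: the synthetic mix 69/198 = 34.8%, Formula K 93/210 = 44.3% → Formula K
Formula K wins overall and in every soil group — no reversal.

No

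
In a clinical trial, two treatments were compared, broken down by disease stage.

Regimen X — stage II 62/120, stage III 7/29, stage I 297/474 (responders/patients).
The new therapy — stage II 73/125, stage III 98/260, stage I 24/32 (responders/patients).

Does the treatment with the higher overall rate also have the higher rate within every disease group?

No

Stage II: Regimen X 62/120 = 51.7%, the new therapy 73/125 = 58.4% → the new therapy
Stage III: Regimen X 7/29 = 24.1%, the new therapy 98/260 = 37.7% → the new therapy
Stage I: Regimen X 297/474 = 62.7%, the new therapy 24/32 = 75.0% → the new therapy
Overall: Regimen X 366/623 = 58.7%, the new therapy 195/417 = 46.8% → Regimen X
The new therapy wins each disease group but Regimen X wins overall — the comparison reverses. The new therapy's patients skew toward stage III, which has a lower base rate.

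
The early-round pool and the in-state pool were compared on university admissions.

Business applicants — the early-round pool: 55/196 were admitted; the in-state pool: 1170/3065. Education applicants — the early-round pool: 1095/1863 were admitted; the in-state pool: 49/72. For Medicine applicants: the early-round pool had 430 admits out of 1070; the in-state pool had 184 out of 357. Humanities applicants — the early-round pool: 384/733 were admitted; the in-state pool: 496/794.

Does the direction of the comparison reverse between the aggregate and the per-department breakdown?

Business: the early-round pool 55/196 = 28.1%, the in-state pool 1170/3065 = 38.2% → the in-state pool
Education: the early-round pool 1095/1863 = 58.8%, the in-state pool 49/72 = 68.1% → the in-state pool
Medicine: the early-round pool 430/1070 = 40.2%, the in-state pool 184/357 = 51.5% → the in-state pool
Humanities: the early-round pool 384/733 = 52.4%, the in-state pool 496/794 = 62.5% → the in-state pool
Overall: the early-round pool 1964/3862 = 50.9%, the in-state pool 1899/4288 = 44.3% → the early-round pool
The in-state pool wins each department group but the early-round pool wins overall — the comparison reverses. The in-state pool's applicants skew toward Business, which has a lower base rate.

Yes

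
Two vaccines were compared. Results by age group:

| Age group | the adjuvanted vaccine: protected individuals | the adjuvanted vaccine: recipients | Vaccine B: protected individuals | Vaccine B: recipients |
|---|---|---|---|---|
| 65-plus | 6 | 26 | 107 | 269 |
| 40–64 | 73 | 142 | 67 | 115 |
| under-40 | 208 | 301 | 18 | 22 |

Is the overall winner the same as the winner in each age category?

No

65-plus: the adjuvanted vaccine 6/26 = 23.1%, Vaccine B 107/269 = 39.8% → Vaccine B
40–64: the adjuvanted vaccine 73/142 = 51.4%, Vaccine B 67/115 = 58.3% → Vaccine B
Under-40: the adjuvanted vaccine 208/301 = 69.1%, Vaccine B 18/22 = 81.8% → Vaccine B
Overall: the adjuvanted vaccine 287/469 = 61.2%, Vaccine B 192/406 = 47.3% → the adjuvanted vaccine
Vaccine B wins each age group but the adjuvanted vaccine wins overall — the comparison reverses. Vaccine B's recipients skew toward 65-plus, which has a lower base rate.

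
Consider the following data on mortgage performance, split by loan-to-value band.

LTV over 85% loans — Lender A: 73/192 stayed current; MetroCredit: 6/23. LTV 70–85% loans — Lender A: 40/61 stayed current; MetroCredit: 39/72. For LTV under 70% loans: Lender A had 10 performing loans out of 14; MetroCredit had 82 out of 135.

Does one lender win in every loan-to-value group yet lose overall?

Yes

LTV over 85%: Lender A 73/192 = 38.0%, MetroCredit 6/23 = 26.1% → Lender A
LTV 70–85%: Lender A 40/61 = 65.6%, MetroCredit 39/72 = 54.2% → Lender A
LTV under 70%: Lender A 10/14 = 71.4%, MetroCredit 82/135 = 60.7% → Lender A
Overall: Lender A 123/267 = 46.1%, MetroCredit 127/230 = 55.2% → MetroCredit
Lender A wins each loan-to-value group but MetroCredit wins overall — the comparison reverses. Lender A's loans skew toward LTV over 85%, which has a lower base rate.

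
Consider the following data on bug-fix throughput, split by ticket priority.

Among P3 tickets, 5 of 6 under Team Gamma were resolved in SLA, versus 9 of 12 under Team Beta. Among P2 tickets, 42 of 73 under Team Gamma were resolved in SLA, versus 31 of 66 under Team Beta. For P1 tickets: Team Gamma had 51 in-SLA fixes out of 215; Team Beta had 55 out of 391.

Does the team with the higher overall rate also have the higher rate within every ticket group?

Yes

P3: Team Gamma 5/6 = 83.3%, Team Beta 9/12 = 75.0% → Team Gamma
P2: Team Gamma 42/73 = 57.5%, Team Beta 31/66 = 47.0% → Team Gamma
P1: Team Gamma 51/215 = 23.7%, Team Beta 55/391 = 14.1% → Team Gamma
Overall: Team Gamma 98/294 = 33.3%, Team Beta 95/469 = 20.3% → Team Gamma
Team Gamma wins overall and in every ticket group — no reversal.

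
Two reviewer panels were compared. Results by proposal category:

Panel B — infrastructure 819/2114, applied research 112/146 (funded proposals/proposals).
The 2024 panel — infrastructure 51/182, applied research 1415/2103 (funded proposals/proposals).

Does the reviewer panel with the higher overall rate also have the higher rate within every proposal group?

Infrastructure: Panel B 819/2114 = 38.7%, the 2024 panel 51/182 = 28.0% → Panel B
Applied research: Panel B 112/146 = 76.7%, the 2024 panel 1415/2103 = 67.3% → Panel B
Overall: Panel B 931/2260 = 41.2%, the 2024 panel 1466/2285 = 64.2% → the 2024 panel
Panel B wins each proposal group but the 2024 panel wins overall — the comparison reverses. Panel B's proposals skew toward infrastructure, which has a lower base rate.

No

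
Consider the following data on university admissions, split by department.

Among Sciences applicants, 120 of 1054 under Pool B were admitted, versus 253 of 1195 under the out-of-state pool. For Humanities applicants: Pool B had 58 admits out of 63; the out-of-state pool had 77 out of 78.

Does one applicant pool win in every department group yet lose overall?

No

Sciences: Pool B 120/1054 = 11.4%, the out-of-state pool 253/1195 = 21.2% → the out-of-state pool
Humanities: Pool B 58/63 = 92.1%, the out-of-state pool 77/78 = 98.7% → the out-of-state pool
Overall: Pool B 178/1117 = 15.9%, the out-of-state pool 330/1273 = 25.9% → the out-of-state pool
The out-of-state pool wins overall and in every department group — no reversal.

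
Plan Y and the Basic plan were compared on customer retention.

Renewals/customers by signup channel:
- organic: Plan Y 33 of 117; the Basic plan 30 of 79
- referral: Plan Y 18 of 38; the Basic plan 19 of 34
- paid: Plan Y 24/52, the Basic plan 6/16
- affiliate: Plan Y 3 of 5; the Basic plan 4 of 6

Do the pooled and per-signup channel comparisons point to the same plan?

No

Organic: Plan Y 33/117 = 28.2%, the Basic plan 30/79 = 38.0% → the Basic plan
Referral: Plan Y 18/38 = 47.4%, the Basic plan 19/34 = 55.9% → the Basic plan
Paid: Plan Y 24/52 = 46.2%, the Basic plan 6/16 = 37.5% → Plan Y
Affiliate: Plan Y 3/5 = 60.0%, the Basic plan 4/6 = 66.7% → the Basic plan
Overall: Plan Y 78/212 = 36.8%, the Basic plan 59/135 = 43.7% → the Basic plan
Neither sweeps: Plan Y wins 1 of 4 groups, the Basic plan wins 3. The Basic plan wins overall but not every group — no Simpson reversal.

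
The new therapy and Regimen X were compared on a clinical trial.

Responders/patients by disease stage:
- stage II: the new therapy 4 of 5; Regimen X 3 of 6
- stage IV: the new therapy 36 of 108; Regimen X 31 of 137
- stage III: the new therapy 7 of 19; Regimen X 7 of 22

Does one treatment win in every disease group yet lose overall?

No

Stage II: the new therapy 4/5 = 80.0%, Regimen X 3/6 = 50.0% → the new therapy
Stage IV: the new therapy 36/108 = 33.3%, Regimen X 31/137 = 22.6% → the new therapy
Stage III: the new therapy 7/19 = 36.8%, Regimen X 7/22 = 31.8% → the new therapy
Overall: the new therapy 47/132 = 35.6%, Regimen X 41/165 = 24.8% → the new therapy
The new therapy wins overall and in every disease group — no reversal.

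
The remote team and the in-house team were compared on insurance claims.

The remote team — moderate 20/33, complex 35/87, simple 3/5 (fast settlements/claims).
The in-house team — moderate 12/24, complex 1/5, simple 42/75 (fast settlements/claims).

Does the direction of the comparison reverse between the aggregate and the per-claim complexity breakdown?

Moderate: the remote team 20/33 = 60.6%, the in-house team 12/24 = 50.0% → the remote team
Complex: the remote team 35/87 = 40.2%, the in-house team 1/5 = 20.0% → the remote team
Simple: the remote team 3/5 = 60.0%, the in-house team 42/75 = 56.0% → the remote team
Overall: the remote team 58/125 = 46.4%, the in-house team 55/104 = 52.9% → the in-house team
The remote team wins each claim group but the in-house team wins overall — the comparison reverses. The remote team's claims skew toward complex, which has a lower base rate.

Yes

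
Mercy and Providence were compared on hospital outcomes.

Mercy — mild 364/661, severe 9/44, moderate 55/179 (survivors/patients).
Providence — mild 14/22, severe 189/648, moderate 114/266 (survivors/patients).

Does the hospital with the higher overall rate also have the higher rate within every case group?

Mild: Mercy 364/661 = 55.1%, Providence 14/22 = 63.6% → Providence
Severe: Mercy 9/44 = 20.5%, Providence 189/648 = 29.2% → Providence
Moderate: Mercy 55/179 = 30.7%, Providence 114/266 = 42.9% → Providence
Overall: Mercy 428/884 = 48.4%, Providence 317/936 = 33.9% → Mercy
Providence wins each case group but Mercy wins overall — the comparison reverses. Providence's patients skew toward severe, which has a lower base rate.

No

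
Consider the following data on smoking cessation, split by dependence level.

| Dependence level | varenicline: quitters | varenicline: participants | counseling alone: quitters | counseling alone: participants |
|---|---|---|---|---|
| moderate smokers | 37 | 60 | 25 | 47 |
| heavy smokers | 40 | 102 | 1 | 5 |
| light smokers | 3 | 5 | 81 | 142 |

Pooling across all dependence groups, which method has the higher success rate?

counseling alone

Moderate smokers: varenicline 37/60 = 61.7%, counseling alone 25/47 = 53.2% → varenicline
Heavy smokers: varenicline 40/102 = 39.2%, counseling alone 1/5 = 20.0% → varenicline
Light smokers: varenicline 3/5 = 60.0%, counseling alone 81/142 = 57.0% → varenicline
Overall: varenicline 80/167 = 47.9%, counseling alone 107/194 = 55.2% → counseling alone
(Varenicline wins every dependence group but counseling alone wins overall — varenicline's participants skew toward the low-rate heavy smokers group.)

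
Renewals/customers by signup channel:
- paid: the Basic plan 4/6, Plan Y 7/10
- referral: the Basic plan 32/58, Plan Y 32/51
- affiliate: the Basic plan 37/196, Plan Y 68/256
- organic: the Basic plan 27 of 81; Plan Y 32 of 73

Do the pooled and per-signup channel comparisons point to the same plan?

Paid: the Basic plan 4/6 = 66.7%, Plan Y 7/10 = 70.0% → Plan Y
Referral: the Basic plan 32/58 = 55.2%, Plan Y 32/51 = 62.7% → Plan Y
Affiliate: the Basic plan 37/196 = 18.9%, Plan Y 68/256 = 26.6% → Plan Y
Organic: the Basic plan 27/81 = 33.3%, Plan Y 32/73 = 43.8% → Plan Y
Overall: the Basic plan 100/341 = 29.3%, Plan Y 139/390 = 35.6% → Plan Y
Plan Y wins overall and in every signup group — no reversal.

Yes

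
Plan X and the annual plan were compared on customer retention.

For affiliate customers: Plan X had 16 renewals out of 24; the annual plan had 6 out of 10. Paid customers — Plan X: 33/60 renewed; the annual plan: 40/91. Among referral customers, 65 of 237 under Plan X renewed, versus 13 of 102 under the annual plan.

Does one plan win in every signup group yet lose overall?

Affiliate: Plan X 16/24 = 66.7%, the annual plan 6/10 = 60.0% → Plan X
Paid: Plan X 33/60 = 55.0%, the annual plan 40/91 = 44.0% → Plan X
Referral: Plan X 65/237 = 27.4%, the annual plan 13/102 = 12.7% → Plan X
Overall: Plan X 114/321 = 35.5%, the annual plan 59/203 = 29.1% → Plan X
Plan X wins overall and in every signup group — no reversal.

No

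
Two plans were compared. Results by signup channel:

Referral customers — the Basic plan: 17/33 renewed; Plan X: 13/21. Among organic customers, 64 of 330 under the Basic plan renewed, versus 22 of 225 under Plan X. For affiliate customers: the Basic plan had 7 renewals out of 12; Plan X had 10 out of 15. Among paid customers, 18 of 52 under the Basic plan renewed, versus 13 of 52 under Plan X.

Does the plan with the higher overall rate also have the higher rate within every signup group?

Referral: the Basic plan 17/33 = 51.5%, Plan X 13/21 = 61.9% → Plan X
Organic: the Basic plan 64/330 = 19.4%, Plan X 22/225 = 9.8% → the Basic plan
Affiliate: the Basic plan 7/12 = 58.3%, Plan X 10/15 = 66.7% → Plan X
Paid: the Basic plan 18/52 = 34.6%, Plan X 13/52 = 25.0% → the Basic plan
Overall: the Basic plan 106/427 = 24.8%, Plan X 58/313 = 18.5% → the Basic plan
Neither sweeps: the Basic plan wins 2 of 4 groups, Plan X wins 2. The Basic plan wins overall but not every group — no Simpson reversal.

No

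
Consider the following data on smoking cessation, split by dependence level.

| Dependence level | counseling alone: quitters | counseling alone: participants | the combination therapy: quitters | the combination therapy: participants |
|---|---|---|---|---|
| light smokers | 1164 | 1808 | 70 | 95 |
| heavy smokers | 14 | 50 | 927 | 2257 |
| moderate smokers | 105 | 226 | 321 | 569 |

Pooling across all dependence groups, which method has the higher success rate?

Light smokers: counseling alone 1164/1808 = 64.4%, the combination therapy 70/95 = 73.7% → the combination therapy
Heavy smokers: counseling alone 14/50 = 28.0%, the combination therapy 927/2257 = 41.1% → the combination therapy
Moderate smokers: counseling alone 105/226 = 46.5%, the combination therapy 321/569 = 56.4% → the combination therapy
Overall: counseling alone 1283/2084 = 61.6%, the combination therapy 1318/2921 = 45.1% → counseling alone
(The combination therapy wins every dependence group but counseling alone wins overall — the combination therapy's participants skew toward the low-rate heavy smokers group.)

counseling alone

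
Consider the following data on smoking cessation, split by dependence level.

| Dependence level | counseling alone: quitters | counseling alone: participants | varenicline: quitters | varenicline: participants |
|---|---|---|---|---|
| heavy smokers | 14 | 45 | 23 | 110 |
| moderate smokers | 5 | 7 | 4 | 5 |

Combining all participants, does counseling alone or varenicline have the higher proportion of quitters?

counseling alone

Heavy smokers: counseling alone 14/45 = 31.1%, varenicline 23/110 = 20.9% → counseling alone
Moderate smokers: counseling alone 5/7 = 71.4%, varenicline 4/5 = 80.0% → varenicline
Overall: counseling alone 19/52 = 36.5%, varenicline 27/115 = 23.5% → counseling alone
(Neither sweeps every dependence group, but counseling alone has the higher pooled rate.)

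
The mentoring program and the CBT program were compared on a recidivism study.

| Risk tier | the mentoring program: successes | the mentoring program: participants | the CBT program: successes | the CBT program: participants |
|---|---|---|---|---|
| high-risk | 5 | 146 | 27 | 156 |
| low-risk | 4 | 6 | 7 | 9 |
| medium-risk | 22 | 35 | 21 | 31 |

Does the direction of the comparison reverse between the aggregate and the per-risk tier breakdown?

No

High-risk: the mentoring program 5/146 = 3.4%, the CBT program 27/156 = 17.3% → the CBT program
Low-risk: the mentoring program 4/6 = 66.7%, the CBT program 7/9 = 77.8% → the CBT program
Medium-risk: the mentoring program 22/35 = 62.9%, the CBT program 21/31 = 67.7% → the CBT program
Overall: the mentoring program 31/187 = 16.6%, the CBT program 55/196 = 28.1% → the CBT program
The CBT program wins overall and in every risk group — no reversal.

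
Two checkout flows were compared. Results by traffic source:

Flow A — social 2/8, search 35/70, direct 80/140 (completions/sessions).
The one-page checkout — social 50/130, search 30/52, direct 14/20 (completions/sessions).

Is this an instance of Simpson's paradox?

Yes

Social: Flow A 2/8 = 25.0%, the one-page checkout 50/130 = 38.5% → the one-page checkout
Search: Flow A 35/70 = 50.0%, the one-page checkout 30/52 = 57.7% → the one-page checkout
Direct: Flow A 80/140 = 57.1%, the one-page checkout 14/20 = 70.0% → the one-page checkout
Overall: Flow A 117/218 = 53.7%, the one-page checkout 94/202 = 46.5% → Flow A
The one-page checkout wins each traffic group but Flow A wins overall — the comparison reverses. The one-page checkout's sessions skew toward social, which has a lower base rate.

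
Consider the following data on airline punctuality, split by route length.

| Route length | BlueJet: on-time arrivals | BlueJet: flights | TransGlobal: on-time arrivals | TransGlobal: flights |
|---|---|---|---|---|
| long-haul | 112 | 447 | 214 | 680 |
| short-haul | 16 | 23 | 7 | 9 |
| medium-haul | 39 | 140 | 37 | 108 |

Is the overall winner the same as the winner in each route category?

Long-haul: BlueJet 112/447 = 25.1%, TransGlobal 214/680 = 31.5% → TransGlobal
Short-haul: BlueJet 16/23 = 69.6%, TransGlobal 7/9 = 77.8% → TransGlobal
Medium-haul: BlueJet 39/140 = 27.9%, TransGlobal 37/108 = 34.3% → TransGlobal
Overall: BlueJet 167/610 = 27.4%, TransGlobal 258/797 = 32.4% → TransGlobal
TransGlobal wins overall and in every route group — no reversal.

Yes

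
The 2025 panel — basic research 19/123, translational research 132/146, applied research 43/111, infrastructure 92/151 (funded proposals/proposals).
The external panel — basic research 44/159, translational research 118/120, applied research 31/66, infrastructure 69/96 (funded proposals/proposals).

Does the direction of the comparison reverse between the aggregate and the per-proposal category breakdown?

No

Basic research: the 2025 panel 19/123 = 15.4%, the external panel 44/159 = 27.7% → the external panel
Translational research: the 2025 panel 132/146 = 90.4%, the external panel 118/120 = 98.3% → the external panel
Applied research: the 2025 panel 43/111 = 38.7%, the external panel 31/66 = 47.0% → the external panel
Infrastructure: the 2025 panel 92/151 = 60.9%, the external panel 69/96 = 71.9% → the external panel
Overall: the 2025 panel 286/531 = 53.9%, the external panel 262/441 = 59.4% → the external panel
The external panel wins overall and in every proposal group — no reversal.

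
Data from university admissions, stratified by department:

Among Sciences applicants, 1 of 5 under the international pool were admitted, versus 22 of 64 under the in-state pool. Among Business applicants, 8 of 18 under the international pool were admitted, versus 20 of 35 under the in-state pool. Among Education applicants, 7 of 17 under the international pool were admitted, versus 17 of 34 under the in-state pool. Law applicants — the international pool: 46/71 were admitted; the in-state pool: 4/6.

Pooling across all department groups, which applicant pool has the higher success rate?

the international pool

Sciences: the international pool 1/5 = 20.0%, the in-state pool 22/64 = 34.4% → the in-state pool
Business: the international pool 8/18 = 44.4%, the in-state pool 20/35 = 57.1% → the in-state pool
Education: the international pool 7/17 = 41.2%, the in-state pool 17/34 = 50.0% → the in-state pool
Law: the international pool 46/71 = 64.8%, the in-state pool 4/6 = 66.7% → the in-state pool
Overall: the international pool 62/111 = 55.9%, the in-state pool 63/139 = 45.3% → the international pool
(The in-state pool wins every department group but the international pool wins overall — the in-state pool's applicants skew toward the low-rate Sciences group.)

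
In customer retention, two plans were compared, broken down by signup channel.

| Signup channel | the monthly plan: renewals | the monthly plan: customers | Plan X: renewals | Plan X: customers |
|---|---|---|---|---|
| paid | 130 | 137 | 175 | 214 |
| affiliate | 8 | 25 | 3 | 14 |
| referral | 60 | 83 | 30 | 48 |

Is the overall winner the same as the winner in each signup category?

Yes

Paid: the monthly plan 130/137 = 94.9%, Plan X 175/214 = 81.8% → the monthly plan
Affiliate: the monthly plan 8/25 = 32.0%, Plan X 3/14 = 21.4% → the monthly plan
Referral: the monthly plan 60/83 = 72.3%, Plan X 30/48 = 62.5% → the monthly plan
Overall: the monthly plan 198/245 = 80.8%, Plan X 208/276 = 75.4% → the monthly plan
The monthly plan wins overall and in every signup group — no reversal.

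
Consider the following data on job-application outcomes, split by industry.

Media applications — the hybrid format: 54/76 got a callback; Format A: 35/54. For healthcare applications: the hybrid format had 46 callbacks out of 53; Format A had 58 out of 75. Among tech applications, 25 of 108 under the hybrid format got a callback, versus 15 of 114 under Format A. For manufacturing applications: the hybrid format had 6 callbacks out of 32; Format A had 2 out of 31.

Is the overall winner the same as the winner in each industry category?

Yes

Media: the hybrid format 54/76 = 71.1%, Format A 35/54 = 64.8% → the hybrid format
Healthcare: the hybrid format 46/53 = 86.8%, Format A 58/75 = 77.3% → the hybrid format
Tech: the hybrid format 25/108 = 23.1%, Format A 15/114 = 13.2% → the hybrid format
Manufacturing: the hybrid format 6/32 = 18.8%, Format A 2/31 = 6.5% → the hybrid format
Overall: the hybrid format 131/269 = 48.7%, Format A 110/274 = 40.1% → the hybrid format
The hybrid format wins overall and in every industry group — no reversal.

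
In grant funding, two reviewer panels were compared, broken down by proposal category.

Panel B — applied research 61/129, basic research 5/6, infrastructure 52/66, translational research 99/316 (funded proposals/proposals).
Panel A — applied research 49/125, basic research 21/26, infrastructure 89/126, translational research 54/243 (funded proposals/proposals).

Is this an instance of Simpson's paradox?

No

Applied research: Panel B 61/129 = 47.3%, Panel A 49/125 = 39.2% → Panel B
Basic research: Panel B 5/6 = 83.3%, Panel A 21/26 = 80.8% → Panel B
Infrastructure: Panel B 52/66 = 78.8%, Panel A 89/126 = 70.6% → Panel B
Translational research: Panel B 99/316 = 31.3%, Panel A 54/243 = 22.2% → Panel B
Overall: Panel B 217/517 = 42.0%, Panel A 213/520 = 41.0% → Panel B
Panel B wins overall and in every proposal group — no reversal.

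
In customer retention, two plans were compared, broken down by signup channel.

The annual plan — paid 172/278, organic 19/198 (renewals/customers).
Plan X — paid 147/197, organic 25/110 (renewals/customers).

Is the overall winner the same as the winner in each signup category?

Yes

Paid: the annual plan 172/278 = 61.9%, Plan X 147/197 = 74.6% → Plan X
Organic: the annual plan 19/198 = 9.6%, Plan X 25/110 = 22.7% → Plan X
Overall: the annual plan 191/476 = 40.1%, Plan X 172/307 = 56.0% → Plan X
Plan X wins overall and in every signup group — no reversal.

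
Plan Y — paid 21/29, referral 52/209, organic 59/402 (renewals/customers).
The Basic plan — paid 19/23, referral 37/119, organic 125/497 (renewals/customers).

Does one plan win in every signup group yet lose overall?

Paid: Plan Y 21/29 = 72.4%, the Basic plan 19/23 = 82.6% → the Basic plan
Referral: Plan Y 52/209 = 24.9%, the Basic plan 37/119 = 31.1% → the Basic plan
Organic: Plan Y 59/402 = 14.7%, the Basic plan 125/497 = 25.2% → the Basic plan
Overall: Plan Y 132/640 = 20.6%, the Basic plan 181/639 = 28.3% → the Basic plan
The Basic plan wins overall and in every signup group — no reversal.

No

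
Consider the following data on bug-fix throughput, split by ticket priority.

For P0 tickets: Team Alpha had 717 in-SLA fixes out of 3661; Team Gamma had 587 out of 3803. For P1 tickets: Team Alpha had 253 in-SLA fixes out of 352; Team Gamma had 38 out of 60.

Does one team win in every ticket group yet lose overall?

P0: Team Alpha 717/3661 = 19.6%, Team Gamma 587/3803 = 15.4% → Team Alpha
P1: Team Alpha 253/352 = 71.9%, Team Gamma 38/60 = 63.3% → Team Alpha
Overall: Team Alpha 970/4013 = 24.2%, Team Gamma 625/3863 = 16.2% → Team Alpha
Team Alpha wins overall and in every ticket group — no reversal.

No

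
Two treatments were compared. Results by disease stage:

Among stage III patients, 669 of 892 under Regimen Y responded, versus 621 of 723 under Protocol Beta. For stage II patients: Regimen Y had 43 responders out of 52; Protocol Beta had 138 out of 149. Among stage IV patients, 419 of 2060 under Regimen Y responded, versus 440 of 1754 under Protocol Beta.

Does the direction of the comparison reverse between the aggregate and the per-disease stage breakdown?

Stage III: Regimen Y 669/892 = 75.0%, Protocol Beta 621/723 = 85.9% → Protocol Beta
Stage II: Regimen Y 43/52 = 82.7%, Protocol Beta 138/149 = 92.6% → Protocol Beta
Stage IV: Regimen Y 419/2060 = 20.3%, Protocol Beta 440/1754 = 25.1% → Protocol Beta
Overall: Regimen Y 1131/3004 = 37.6%, Protocol Beta 1199/2626 = 45.7% → Protocol Beta
Protocol Beta wins overall and in every disease group — no reversal.

No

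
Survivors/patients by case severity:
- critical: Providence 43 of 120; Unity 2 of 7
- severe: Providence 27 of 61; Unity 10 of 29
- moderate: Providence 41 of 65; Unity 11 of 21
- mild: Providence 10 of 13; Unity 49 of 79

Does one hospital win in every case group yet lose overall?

Critical: Providence 43/120 = 35.8%, Unity 2/7 = 28.6% → Providence
Severe: Providence 27/61 = 44.3%, Unity 10/29 = 34.5% → Providence
Moderate: Providence 41/65 = 63.1%, Unity 11/21 = 52.4% → Providence
Mild: Providence 10/13 = 76.9%, Unity 49/79 = 62.0% → Providence
Overall: Providence 121/259 = 46.7%, Unity 72/136 = 52.9% → Unity
Providence wins each case group but Unity wins overall — the comparison reverses. Providence's patients skew toward critical, which has a lower base rate.

Yes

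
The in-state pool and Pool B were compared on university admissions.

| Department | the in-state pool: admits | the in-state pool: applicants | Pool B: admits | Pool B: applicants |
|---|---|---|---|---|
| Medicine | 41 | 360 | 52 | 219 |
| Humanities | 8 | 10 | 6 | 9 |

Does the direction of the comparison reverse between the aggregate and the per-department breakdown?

Medicine: the in-state pool 41/360 = 11.4%, Pool B 52/219 = 23.7% → Pool B
Humanities: the in-state pool 8/10 = 80.0%, Pool B 6/9 = 66.7% → the in-state pool
Overall: the in-state pool 49/370 = 13.2%, Pool B 58/228 = 25.4% → Pool B
Neither sweeps: the in-state pool wins 1 of 2 groups, Pool B wins 1. Pool B wins overall but not every group — no Simpson reversal.

No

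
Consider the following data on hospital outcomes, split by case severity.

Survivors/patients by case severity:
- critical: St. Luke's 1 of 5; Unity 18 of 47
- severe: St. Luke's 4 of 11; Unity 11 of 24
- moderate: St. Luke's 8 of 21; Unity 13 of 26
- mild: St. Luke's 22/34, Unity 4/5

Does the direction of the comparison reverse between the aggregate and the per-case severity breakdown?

Yes

Critical: St. Luke's 1/5 = 20.0%, Unity 18/47 = 38.3% → Unity
Severe: St. Luke's 4/11 = 36.4%, Unity 11/24 = 45.8% → Unity
Moderate: St. Luke's 8/21 = 38.1%, Unity 13/26 = 50.0% → Unity
Mild: St. Luke's 22/34 = 64.7%, Unity 4/5 = 80.0% → Unity
Overall: St. Luke's 35/71 = 49.3%, Unity 46/102 = 45.1% → St. Luke's
Unity wins each case group but St. Luke's wins overall — the comparison reverses. Unity's patients skew toward critical, which has a lower base rate.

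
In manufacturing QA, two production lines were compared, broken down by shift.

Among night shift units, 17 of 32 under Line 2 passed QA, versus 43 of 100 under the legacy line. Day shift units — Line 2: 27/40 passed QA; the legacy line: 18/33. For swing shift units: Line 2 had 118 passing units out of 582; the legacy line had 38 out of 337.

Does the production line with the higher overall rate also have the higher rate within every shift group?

Yes

Night shift: Line 2 17/32 = 53.1%, the legacy line 43/100 = 43.0% → Line 2
Day shift: Line 2 27/40 = 67.5%, the legacy line 18/33 = 54.5% → Line 2
Swing shift: Line 2 118/582 = 20.3%, the legacy line 38/337 = 11.3% → Line 2
Overall: Line 2 162/654 = 24.8%, the legacy line 99/470 = 21.1% → Line 2
Line 2 wins overall and in every shift group — no reversal.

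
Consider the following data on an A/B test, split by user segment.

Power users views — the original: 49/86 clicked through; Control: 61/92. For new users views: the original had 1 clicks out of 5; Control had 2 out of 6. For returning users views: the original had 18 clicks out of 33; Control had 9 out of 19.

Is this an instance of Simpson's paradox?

No

Power users: the original 49/86 = 57.0%, Control 61/92 = 66.3% → Control
New users: the original 1/5 = 20.0%, Control 2/6 = 33.3% → Control
Returning users: the original 18/33 = 54.5%, Control 9/19 = 47.4% → the original
Overall: the original 68/124 = 54.8%, Control 72/117 = 61.5% → Control
Neither sweeps: the original wins 1 of 3 groups, Control wins 2. Control wins overall but not every group — no Simpson reversal.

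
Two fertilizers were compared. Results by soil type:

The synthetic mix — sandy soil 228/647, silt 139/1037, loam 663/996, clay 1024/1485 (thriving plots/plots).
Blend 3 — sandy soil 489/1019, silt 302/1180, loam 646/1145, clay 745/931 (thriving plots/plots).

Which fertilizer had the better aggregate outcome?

Blend 3

Sandy soil: the synthetic mix 228/647 = 35.2%, Blend 3 489/1019 = 48.0% → Blend 3
Silt: the synthetic mix 139/1037 = 13.4%, Blend 3 302/1180 = 25.6% → Blend 3
Loam: the synthetic mix 663/996 = 66.6%, Blend 3 646/1145 = 56.4% → the synthetic mix
Clay: the synthetic mix 1024/1485 = 69.0%, Blend 3 745/931 = 80.0% → Blend 3
Overall: the synthetic mix 2054/4165 = 49.3%, Blend 3 2182/4275 = 51.0% → Blend 3
(Neither sweeps every soil group, but Blend 3 has the higher pooled rate.)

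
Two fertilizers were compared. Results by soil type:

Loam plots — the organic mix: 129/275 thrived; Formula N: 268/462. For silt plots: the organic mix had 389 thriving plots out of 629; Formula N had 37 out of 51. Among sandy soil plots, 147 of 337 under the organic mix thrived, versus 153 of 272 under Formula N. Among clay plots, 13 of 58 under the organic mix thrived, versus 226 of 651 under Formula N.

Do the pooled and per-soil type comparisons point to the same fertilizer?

No

Loam: the organic mix 129/275 = 46.9%, Formula N 268/462 = 58.0% → Formula N
Silt: the organic mix 389/629 = 61.8%, Formula N 37/51 = 72.5% → Formula N
Sandy soil: the organic mix 147/337 = 43.6%, Formula N 153/272 = 56.2% → Formula N
Clay: the organic mix 13/58 = 22.4%, Formula N 226/651 = 34.7% → Formula N
Overall: the organic mix 678/1299 = 52.2%, Formula N 684/1436 = 47.6% → the organic mix
Formula N wins each soil group but the organic mix wins overall — the comparison reverses. Formula N's plots skew toward clay, which has a lower base rate.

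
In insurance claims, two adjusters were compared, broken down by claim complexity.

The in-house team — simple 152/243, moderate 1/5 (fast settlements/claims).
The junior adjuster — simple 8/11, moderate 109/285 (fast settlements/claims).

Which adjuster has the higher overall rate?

the in-house team

Simple: the in-house team 152/243 = 62.6%, the junior adjuster 8/11 = 72.7% → the junior adjuster
Moderate: the in-house team 1/5 = 20.0%, the junior adjuster 109/285 = 38.2% → the junior adjuster
Overall: the in-house team 153/248 = 61.7%, the junior adjuster 117/296 = 39.5% → the in-house team
(The junior adjuster wins every claim group but the in-house team wins overall — the junior adjuster's claims skew toward the low-rate moderate group.)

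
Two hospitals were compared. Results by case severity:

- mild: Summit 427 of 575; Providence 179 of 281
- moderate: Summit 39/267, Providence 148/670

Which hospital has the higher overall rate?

Summit

Mild: Summit 427/575 = 74.3%, Providence 179/281 = 63.7% → Summit
Moderate: Summit 39/267 = 14.6%, Providence 148/670 = 22.1% → Providence
Overall: Summit 466/842 = 55.3%, Providence 327/951 = 34.4% → Summit
(Neither sweeps every case group, but Summit has the higher pooled rate.)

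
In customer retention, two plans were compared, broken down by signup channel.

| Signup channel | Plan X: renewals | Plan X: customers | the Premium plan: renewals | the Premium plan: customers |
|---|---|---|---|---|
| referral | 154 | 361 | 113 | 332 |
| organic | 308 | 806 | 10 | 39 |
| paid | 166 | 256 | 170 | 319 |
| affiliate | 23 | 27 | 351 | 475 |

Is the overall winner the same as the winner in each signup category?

No

Referral: Plan X 154/361 = 42.7%, the Premium plan 113/332 = 34.0% → Plan X
Organic: Plan X 308/806 = 38.2%, the Premium plan 10/39 = 25.6% → Plan X
Paid: Plan X 166/256 = 64.8%, the Premium plan 170/319 = 53.3% → Plan X
Affiliate: Plan X 23/27 = 85.2%, the Premium plan 351/475 = 73.9% → Plan X
Overall: Plan X 651/1450 = 44.9%, the Premium plan 644/1165 = 55.3% → the Premium plan
Plan X wins each signup group but the Premium plan wins overall — the comparison reverses. Plan X's customers skew toward organic, which has a lower base rate.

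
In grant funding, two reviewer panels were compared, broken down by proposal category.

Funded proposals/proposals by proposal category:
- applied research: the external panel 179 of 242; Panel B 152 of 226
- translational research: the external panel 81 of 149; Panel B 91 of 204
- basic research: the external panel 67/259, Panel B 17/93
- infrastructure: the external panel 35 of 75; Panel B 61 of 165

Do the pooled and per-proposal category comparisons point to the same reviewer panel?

Yes

Applied research: the external panel 179/242 = 74.0%, Panel B 152/226 = 67.3% → the external panel
Translational research: the external panel 81/149 = 54.4%, Panel B 91/204 = 44.6% → the external panel
Basic research: the external panel 67/259 = 25.9%, Panel B 17/93 = 18.3% → the external panel
Infrastructure: the external panel 35/75 = 46.7%, Panel B 61/165 = 37.0% → the external panel
Overall: the external panel 362/725 = 49.9%, Panel B 321/688 = 46.7% → the external panel
The external panel wins overall and in every proposal group — no reversal.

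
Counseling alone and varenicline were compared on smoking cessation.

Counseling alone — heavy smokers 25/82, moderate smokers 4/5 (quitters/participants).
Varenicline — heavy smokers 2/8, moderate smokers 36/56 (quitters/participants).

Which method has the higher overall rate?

varenicline

Heavy smokers: counseling alone 25/82 = 30.5%, varenicline 2/8 = 25.0% → counseling alone
Moderate smokers: counseling alone 4/5 = 80.0%, varenicline 36/56 = 64.3% → counseling alone
Overall: counseling alone 29/87 = 33.3%, varenicline 38/64 = 59.4% → varenicline
(Counseling alone wins every dependence group but varenicline wins overall — counseling alone's participants skew toward the low-rate heavy smokers group.)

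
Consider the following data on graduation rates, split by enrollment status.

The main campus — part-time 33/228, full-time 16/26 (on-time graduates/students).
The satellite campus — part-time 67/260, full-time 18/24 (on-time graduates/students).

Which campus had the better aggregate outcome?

Part-time: the main campus 33/228 = 14.5%, the satellite campus 67/260 = 25.8% → the satellite campus
Full-time: the main campus 16/26 = 61.5%, the satellite campus 18/24 = 75.0% → the satellite campus
Overall: the main campus 49/254 = 19.3%, the satellite campus 85/284 = 29.9% → the satellite campus

the satellite campus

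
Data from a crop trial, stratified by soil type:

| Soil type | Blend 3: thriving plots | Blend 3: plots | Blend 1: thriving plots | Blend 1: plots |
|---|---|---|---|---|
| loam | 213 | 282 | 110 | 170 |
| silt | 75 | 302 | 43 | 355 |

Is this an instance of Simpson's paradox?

Loam: Blend 3 213/282 = 75.5%, Blend 1 110/170 = 64.7% → Blend 3
Silt: Blend 3 75/302 = 24.8%, Blend 1 43/355 = 12.1% → Blend 3
Overall: Blend 3 288/584 = 49.3%, Blend 1 153/525 = 29.1% → Blend 3
Blend 3 wins overall and in every soil group — no reversal.

No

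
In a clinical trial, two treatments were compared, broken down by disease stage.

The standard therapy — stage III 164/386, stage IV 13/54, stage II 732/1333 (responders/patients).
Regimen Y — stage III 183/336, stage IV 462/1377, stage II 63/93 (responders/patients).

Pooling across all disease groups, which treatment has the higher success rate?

Stage III: the standard therapy 164/386 = 42.5%, Regimen Y 183/336 = 54.5% → Regimen Y
Stage IV: the standard therapy 13/54 = 24.1%, Regimen Y 462/1377 = 33.6% → Regimen Y
Stage II: the standard therapy 732/1333 = 54.9%, Regimen Y 63/93 = 67.7% → Regimen Y
Overall: the standard therapy 909/1773 = 51.3%, Regimen Y 708/1806 = 39.2% → the standard therapy
(Regimen Y wins every disease group but the standard therapy wins overall — Regimen Y's patients skew toward the low-rate stage IV group.)

the standard therapy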